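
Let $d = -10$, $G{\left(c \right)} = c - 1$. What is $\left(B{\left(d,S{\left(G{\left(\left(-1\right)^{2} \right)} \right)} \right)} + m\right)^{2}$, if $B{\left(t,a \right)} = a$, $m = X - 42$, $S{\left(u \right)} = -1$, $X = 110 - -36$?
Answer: $10609$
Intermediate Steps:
$G{\left(c \right)} = -1 + c$ ($G{\left(c \right)} = c - 1 = -1 + c$)
$X = 146$ ($X = 110 + 36 = 146$)
$m = 104$ ($m = 146 - 42 = 104$)
$\left(B{\left(d,S{\left(G{\left(\left(-1\right)^{2} \right)} \right)} \right)} + m\right)^{2} = \left(-1 + 104\right)^{2} = 103^{2} = 10609$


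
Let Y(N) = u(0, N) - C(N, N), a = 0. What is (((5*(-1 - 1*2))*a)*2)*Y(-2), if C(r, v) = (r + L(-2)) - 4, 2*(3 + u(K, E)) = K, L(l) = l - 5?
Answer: 0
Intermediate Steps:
L(l) = -5 + l
u(K, E) = -3 + K/2
C(r, v) = -11 + r (C(r, v) = (r + (-5 - 2)) - 4 = (r - 7) - 4 = (-7 + r) - 4 = -11 + r)
Y(N) = 8 - N (Y(N) = (-3 + (½)*0) - (-11 + N) = (-3 + 0) + (11 - N) = -3 + (11 - N) = 8 - N)
(((5*(-1 - 1*2))*a)*2)*Y(-2) = (((5*(-1 - 1*2))*0)*2)*(8 - 1*(-2)) = (((5*(-1 - 2))*0)*2)*(8 + 2) = (((5*(-3))*0)*2)*10 = (-15*0*2)*10 = (0*2)*10 = 0*10 = 0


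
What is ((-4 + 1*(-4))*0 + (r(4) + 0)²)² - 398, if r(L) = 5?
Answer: 227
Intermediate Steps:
((-4 + 1*(-4))*0 + (r(4) + 0)²)² - 398 = ((-4 + 1*(-4))*0 + (5 + 0)²)² - 398 = ((-4 - 4)*0 + 5²)² - 398 = (-8*0 + 25)² - 398 = (0 + 25)² - 398 = 25² - 398 = 625 - 398 = 227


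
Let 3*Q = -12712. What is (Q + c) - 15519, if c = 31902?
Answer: 36437/3 ≈ 12146.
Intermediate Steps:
Q = -12712/3 (Q = (⅓)*(-12712) = -12712/3 ≈ -4237.3)
(Q + c) - 15519 = (-12712/3 + 31902) - 15519 = 82994/3 - 15519 = 36437/3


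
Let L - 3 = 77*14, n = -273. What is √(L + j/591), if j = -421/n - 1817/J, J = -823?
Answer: √2117803491174027293/44261763 ≈ 32.879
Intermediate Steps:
j = 842524/224679 (j = -421/(-273) - 1817/(-823) = -421*(-1/273) - 1817*(-1/823) = 421/273 + 1817/823 = 842524/224679 ≈ 3.7499)
L = 1081 (L = 3 + 77*14 = 3 + 1078 = 1081)
√(L + j/591) = √(1081 + (842524/224679)/591) = √(1081 + (842524/224679)*(1/591)) = √(1081 + 842524/132785289) = √(143541739933/132785289) = √2117803491174027293/44261763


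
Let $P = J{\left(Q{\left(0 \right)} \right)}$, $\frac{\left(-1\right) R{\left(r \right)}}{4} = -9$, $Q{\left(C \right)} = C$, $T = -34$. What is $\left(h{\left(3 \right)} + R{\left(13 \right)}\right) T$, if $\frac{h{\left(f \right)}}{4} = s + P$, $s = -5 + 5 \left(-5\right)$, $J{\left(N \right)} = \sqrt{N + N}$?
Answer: $2856$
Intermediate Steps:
$R{\left(r \right)} = 36$ ($R{\left(r \right)} = \left(-4\right) \left(-9\right) = 36$)
$J{\left(N \right)} = \sqrt{2} \sqrt{N}$ ($J{\left(N \right)} = \sqrt{2 N} = \sqrt{2} \sqrt{N}$)
$s = -30$ ($s = -5 - 25 = -30$)
$P = 0$ ($P = \sqrt{2} \sqrt{0} = \sqrt{2} \cdot 0 = 0$)
$h{\left(f \right)} = -120$ ($h{\left(f \right)} = 4 \left(-30 + 0\right) = 4 \left(-30\right) = -120$)
$\left(h{\left(3 \right)} + R{\left(13 \right)}\right) T = \left(-120 + 36\right) \left(-34\right) = \left(-84\right) \left(-34\right) = 2856$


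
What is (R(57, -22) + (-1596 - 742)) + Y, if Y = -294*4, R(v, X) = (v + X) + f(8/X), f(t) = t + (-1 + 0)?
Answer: -38284/11 ≈ -3480.4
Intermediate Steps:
f(t) = -1 + t (f(t) = t - 1 = -1 + t)
R(v, X) = -1 + X + v + 8/X (R(v, X) = (v + X) + (-1 + 8/X) = (X + v) + (-1 + 8/X) = -1 + X + v + 8/X)
Y = -1176
(R(57, -22) + (-1596 - 742)) + Y = ((-1 - 22 + 57 + 8/(-22)) + (-1596 - 742)) - 1176 = ((-1 - 22 + 57 + 8*(-1/22)) - 2338) - 1176 = ((-1 - 22 + 57 - 4/11) - 2338) - 1176 = (370/11 - 2338) - 1176 = -25348/11 - 1176 = -38284/11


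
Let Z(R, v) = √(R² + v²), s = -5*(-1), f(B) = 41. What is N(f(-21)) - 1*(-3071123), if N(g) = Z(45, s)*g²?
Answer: 3071123 + 8405*√82 ≈ 3.1472e+6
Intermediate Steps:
s = 5
N(g) = 5*√82*g² (N(g) = √(45² + 5²)*g² = √(2025 + 25)*g² = √2050*g² = (5*√82)*g² = 5*√82*g²)
N(f(-21)) - 1*(-3071123) = 5*√82*41² - 1*(-3071123) = 5*√82*1681 + 3071123 = 8405*√82 + 3071123 = 3071123 + 8405*√82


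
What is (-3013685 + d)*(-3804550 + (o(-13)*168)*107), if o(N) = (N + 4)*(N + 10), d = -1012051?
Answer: 13362214879728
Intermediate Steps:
o(N) = (4 + N)*(10 + N)
(-3013685 + d)*(-3804550 + (o(-13)*168)*107) = (-3013685 - 1012051)*(-3804550 + ((40 + (-13)² + 14*(-13))*168)*107) = -4025736*(-3804550 + ((40 + 169 - 182)*168)*107) = -4025736*(-3804550 + (27*168)*107) = -4025736*(-3804550 + 4536*107) = -4025736*(-3804550 + 485352) = -4025736*(-3319198) = 13362214879728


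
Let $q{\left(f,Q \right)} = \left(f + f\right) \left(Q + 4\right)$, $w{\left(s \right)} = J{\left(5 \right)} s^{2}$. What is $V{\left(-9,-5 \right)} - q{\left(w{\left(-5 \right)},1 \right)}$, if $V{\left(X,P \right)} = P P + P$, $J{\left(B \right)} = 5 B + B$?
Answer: $-7480$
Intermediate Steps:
$J{\left(B \right)} = 6 B$
$V{\left(X,P \right)} = P + P^{2}$ ($V{\left(X,P \right)} = P^{2} + P = P + P^{2}$)
$w{\left(s \right)} = 30 s^{2}$ ($w{\left(s \right)} = 6 \cdot 5 s^{2} = 30 s^{2}$)
$q{\left(f,Q \right)} = 2 f \left(4 + Q\right)$
$V{\left(-9,-5 \right)} - q{\left(w{\left(-5 \right)},1 \right)} = - 5 \left(1 - 5\right) - 2 \cdot 30 \left(-5\right)^{2} \left(4 + 1\right) = \left(-5\right) \left(-4\right) - 2 \cdot 30 \cdot 25 \cdot 5 = 20 - 2 \cdot 750 \cdot 5 = 20 - 7500 = -7480$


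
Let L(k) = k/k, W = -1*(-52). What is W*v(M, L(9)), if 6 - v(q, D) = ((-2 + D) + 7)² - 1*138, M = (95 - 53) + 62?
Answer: 5616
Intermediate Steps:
W = 52
L(k) = 1
M = 104 (M = 42 + 62 = 104)
v(q, D) = 144 - (5 + D)² (v(q, D) = 6 - (((-2 + D) + 7)² - 1*138) = 6 - ((5 + D)² - 138) = 6 - (-138 + (5 + D)²) = 6 + (138 - (5 + D)²) = 144 - (5 + D)²)
W*v(M, L(9)) = 52*(144 - (5 + 1)²) = 52*(144 - 1*6²) = 52*(144 - 1*36) = 52*(144 - 36) = 52*108 = 5616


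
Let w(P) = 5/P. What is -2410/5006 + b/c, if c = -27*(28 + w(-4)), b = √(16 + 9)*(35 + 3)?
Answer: -5383525/7231167 ≈ -0.74449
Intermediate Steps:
b = 190 (b = √25*38 = 5*38 = 190)
c = -2889/4 (c = -27*(28 + 5/(-4)) = -27*(28 + 5*(-¼)) = -27*(28 - 5/4) = -27*107/4 = -2889/4 ≈ -722.25)
-2410/5006 + b/c = -2410/5006 + 190/(-2889/4) = -2410*1/5006 + 190*(-4/2889) = -1205/2503 - 760/2889 = -5383525/7231167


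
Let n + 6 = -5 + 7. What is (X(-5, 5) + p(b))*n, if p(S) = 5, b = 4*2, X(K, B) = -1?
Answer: -16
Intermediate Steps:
b = 8
n = -4 (n = -6 + (-5 + 7) = -6 + 2 = -4)
(X(-5, 5) + p(b))*n = (-1 + 5)*(-4) = 4*(-4) = -16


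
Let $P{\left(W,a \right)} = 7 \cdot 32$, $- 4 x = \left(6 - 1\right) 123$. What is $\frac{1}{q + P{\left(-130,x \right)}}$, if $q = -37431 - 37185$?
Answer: $- \frac{1}{74392} \approx -1.3442 \cdot 10^{-5}$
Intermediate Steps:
$x = - \frac{615}{4}$ ($x = - \frac{\left(6 - 1\right) 123}{4} = - \frac{5 \cdot 123}{4} = \left(- \frac{1}{4}\right) 615 = - \frac{615}{4} \approx -153.75$)
$P{\left(W,a \right)} = 224$
$q = -74616$ ($q = -37431 - 37185 = -74616$)
$\frac{1}{q + P{\left(-130,x \right)}} = \frac{1}{-74616 + 224} = \frac{1}{-74392} = - \frac{1}{74392}$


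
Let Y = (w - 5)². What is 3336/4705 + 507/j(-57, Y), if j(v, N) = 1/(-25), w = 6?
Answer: -59632539/4705 ≈ -12674.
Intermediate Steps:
Y = 1 (Y = (6 - 5)² = 1² = 1)
j(v, N) = -1/25
3336/4705 + 507/j(-57, Y) = 3336/4705 + 507/(-1/25) = 3336*(1/4705) + 507*(-25) = 3336/4705 - 12675 = -59632539/4705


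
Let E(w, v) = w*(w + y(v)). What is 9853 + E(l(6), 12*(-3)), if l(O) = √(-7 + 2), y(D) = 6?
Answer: 9848 + 6*I*√5 ≈ 9848.0 + 13.416*I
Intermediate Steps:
l(O) = I*√5 (l(O) = √(-5) = I*√5)
E(w, v) = w*(6 + w) (E(w, v) = w*(w + 6) = w*(6 + w))
9853 + E(l(6), 12*(-3)) = 9853 + (I*√5)*(6 + I*√5) = 9853 + I*√5*(6 + I*√5)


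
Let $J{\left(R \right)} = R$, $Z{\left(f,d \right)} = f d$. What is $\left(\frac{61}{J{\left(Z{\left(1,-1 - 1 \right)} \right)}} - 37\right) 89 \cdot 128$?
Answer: $-768960$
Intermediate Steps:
$Z{\left(f,d \right)} = d f$
$\left(\frac{61}{J{\left(Z{\left(1,-1 - 1 \right)} \right)}} - 37\right) 89 \cdot 128 = \left(\frac{61}{\left(-1 - 1\right) 1} - 37\right) 89 \cdot 128 = \left(\frac{61}{\left(-2\right) 1} - 37\right) 89 \cdot 128 = \left(\frac{61}{-2} - 37\right) 89 \cdot 128 = \left(61 \left(- \frac{1}{2}\right) - 37\right) 89 \cdot 128 = \left(- \frac{61}{2} - 37\right) 89 \cdot 128 = \left(- \frac{135}{2}\right) 89 \cdot 128 = \left(- \frac{12015}{2}\right) 128 = -768960$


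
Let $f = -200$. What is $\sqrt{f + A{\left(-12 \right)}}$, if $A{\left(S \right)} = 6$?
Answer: $i \sqrt{194} \approx 13.928 i$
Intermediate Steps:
$\sqrt{f + A{\left(-12 \right)}} = \sqrt{-200 + 6} = \sqrt{-194} = i \sqrt{194}$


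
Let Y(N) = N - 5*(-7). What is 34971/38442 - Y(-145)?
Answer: 1421197/12814 ≈ 110.91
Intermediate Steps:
Y(N) = 35 + N (Y(N) = N + 35 = 35 + N)
34971/38442 - Y(-145) = 34971/38442 - (35 - 145) = 34971*(1/38442) - 1*(-110) = 11657/12814 + 110 = 1421197/12814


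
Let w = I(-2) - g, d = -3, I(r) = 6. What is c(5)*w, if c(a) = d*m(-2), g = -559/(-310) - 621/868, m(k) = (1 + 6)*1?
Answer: -63957/620 ≈ -103.16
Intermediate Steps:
m(k) = 7 (m(k) = 7*1 = 7)
g = 4721/4340 (g = -559*(-1/310) - 621*1/868 = 559/310 - 621/868 = 4721/4340 ≈ 1.0878)
c(a) = -21 (c(a) = -3*7 = -21)
w = 21319/4340 (w = 6 - 1*4721/4340 = 6 - 4721/4340 = 21319/4340 ≈ 4.9122)
c(5)*w = -21*21319/4340 = -63957/620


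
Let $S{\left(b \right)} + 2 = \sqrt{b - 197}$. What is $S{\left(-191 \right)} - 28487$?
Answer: $-28489 + 2 i \sqrt{97} \approx -28489.0 + 19.698 i$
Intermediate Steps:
$S{\left(b \right)} = -2 + \sqrt{-197 + b}$ ($S{\left(b \right)} = -2 + \sqrt{b - 197} = -2 + \sqrt{-197 + b}$)
$S{\left(-191 \right)} - 28487 = \left(-2 + \sqrt{-197 - 191}\right) - 28487 = \left(-2 + \sqrt{-388}\right) - 28487 = \left(-2 + 2 i \sqrt{97}\right) - 28487 = -28489 + 2 i \sqrt{97}$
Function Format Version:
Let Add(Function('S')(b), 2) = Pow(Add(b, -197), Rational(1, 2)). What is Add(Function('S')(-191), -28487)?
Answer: Add(-28489, Mul(2, I, Pow(97, Rational(1, 2)))) ≈ Add(-28489., Mul(19.698, I))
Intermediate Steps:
Function('S')(b) = Add(-2, Pow(Add(-197, b), Rational(1, 2))) (Function('S')(b) = Add(-2, Pow(Add(b, -197), Rational(1, 2))) = Add(-2, Pow(Add(-197, b), Rational(1, 2))))
Add(Function('S')(-191), -28487) = Add(Add(-2, Pow(Add(-197, -191), Rational(1, 2))), -28487) = Add(Add(-2, Pow(-388, Rational(1, 2))), -28487) = Add(Add(-2, Mul(2, I, Pow(97, Rational(1, 2)))), -28487) = Add(-28489, Mul(2, I, Pow(97, Rational(1, 2))))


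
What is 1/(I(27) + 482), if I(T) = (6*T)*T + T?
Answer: 1/4883 ≈ 0.00020479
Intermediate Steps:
I(T) = T + 6*T² (I(T) = 6*T² + T = T + 6*T²)
1/(I(27) + 482) = 1/(27*(1 + 6*27) + 482) = 1/(27*(1 + 162) + 482) = 1/(27*163 + 482) = 1/(4401 + 482) = 1/4883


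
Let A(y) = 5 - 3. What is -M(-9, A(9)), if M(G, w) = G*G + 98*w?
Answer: -277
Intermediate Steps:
A(y) = 2
M(G, w) = G**2 + 98*w
-M(-9, A(9)) = -((-9)**2 + 98*2) = -(81 + 196) = -1*277 = -277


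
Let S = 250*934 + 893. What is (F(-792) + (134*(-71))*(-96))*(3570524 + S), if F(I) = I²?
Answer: 5861885569536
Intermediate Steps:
S = 234393 (S = 233500 + 893 = 234393)
(F(-792) + (134*(-71))*(-96))*(3570524 + S) = ((-792)² + (134*(-71))*(-96))*(3570524 + 234393) = (627264 - 9514*(-96))*3804917 = (627264 + 913344)*3804917 = 1540608*3804917 = 5861885569536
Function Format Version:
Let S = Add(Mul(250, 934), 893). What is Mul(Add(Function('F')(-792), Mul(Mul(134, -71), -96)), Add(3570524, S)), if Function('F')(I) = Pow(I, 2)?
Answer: 5861885569536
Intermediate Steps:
S = 234393 (S = Add(233500, 893) = 234393)
Mul(Add(Function('F')(-792), Mul(Mul(134, -71), -96)), Add(3570524, S)) = Mul(Add(Pow(-792, 2), Mul(Mul(134, -71), -96)), Add(3570524, 234393)) = Mul(Add(627264, Mul(-9514, -96)), 3804917) = Mul(Add(627264, 913344), 3804917) = Mul(1540608, 3804917) = 5861885569536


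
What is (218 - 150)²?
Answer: 4624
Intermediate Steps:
(218 - 150)² = 68² = 4624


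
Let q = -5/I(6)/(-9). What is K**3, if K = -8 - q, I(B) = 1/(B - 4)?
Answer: -551368/729 ≈ -756.33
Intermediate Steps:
I(B) = 1/(-4 + B)
q = 10/9 (q = -5/(1/(-4 + 6))/(-9) = -5/(1/2)*(-1/9) = -5/1/2*(-1/9) = -5*2*(-1/9) = -10*(-1/9) = 10/9 ≈ 1.1111)
K = -82/9 (K = -8 - 1*10/9 = -8 - 10/9 = -82/9 ≈ -9.1111)
K**3 = (-82/9)**3 = -551368/729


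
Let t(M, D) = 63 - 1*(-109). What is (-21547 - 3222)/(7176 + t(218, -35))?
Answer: -24769/7348 ≈ -3.3708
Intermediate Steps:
t(M, D) = 172 (t(M, D) = 63 + 109 = 172)
(-21547 - 3222)/(7176 + t(218, -35)) = (-21547 - 3222)/(7176 + 172) = -24769/7348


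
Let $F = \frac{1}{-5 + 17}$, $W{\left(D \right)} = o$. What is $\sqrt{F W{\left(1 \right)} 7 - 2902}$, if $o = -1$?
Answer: $\frac{i \sqrt{104493}}{6} \approx 53.876 i$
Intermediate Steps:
$W{\left(D \right)} = -1$
$F = \frac{1}{12} \approx 0.083333$
$\sqrt{F W{\left(1 \right)} 7 - 2902} = \sqrt{\frac{1}{12} \left(-1\right) 7 - 2902} = \sqrt{\left(- \frac{1}{12}\right) 7 - 2902} = \sqrt{- \frac{7}{12} - 2902} = \sqrt{- \frac{34831}{12}} = \frac{i \sqrt{104493}}{6}$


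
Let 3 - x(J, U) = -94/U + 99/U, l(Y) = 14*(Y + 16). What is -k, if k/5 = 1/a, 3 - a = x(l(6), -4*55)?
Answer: 220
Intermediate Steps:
l(Y) = 224 + 14*Y (l(Y) = 14*(16 + Y) = 224 + 14*Y)
x(J, U) = 3 - 5/U (x(J, U) = 3 - (-94/U + 99/U) = 3 - 5/U)
a = -1/44 (a = 3 - (3 - 5/((-4*55))) = 3 - (3 - 5/(-220)) = 3 - (3 - 5*(-1/220)) = 3 - (3 + 1/44) = 3 - 1*133/44 = 3 - 133/44 = -1/44 ≈ -0.022727)
k = -220 (k = 5/(-1/44) = 5*(-44) = -220)
-k = -1*(-220) = 220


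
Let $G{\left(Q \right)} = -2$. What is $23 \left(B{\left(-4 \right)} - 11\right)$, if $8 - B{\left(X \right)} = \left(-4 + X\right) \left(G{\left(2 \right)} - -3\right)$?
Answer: $115$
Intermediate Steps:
$B{\left(X \right)} = 12 - X$ ($B{\left(X \right)} = 8 - \left(-4 + X\right) \left(-2 - -3\right) = 8 - \left(-4 + X\right) \left(-2 + \left(-1 + 4\right)\right) = 8 - \left(-4 + X\right) \left(-2 + 3\right) = 8 - \left(-4 + X\right) 1 = 8 - \left(-4 + X\right) = 12 - X$)
$23 \left(B{\left(-4 \right)} - 11\right) = 23 \left(\left(12 - -4\right) - 11\right) = 23 \left(\left(12 + 4\right) - 11\right) = 23 \left(16 - 11\right) = 23 \cdot 5 = 115$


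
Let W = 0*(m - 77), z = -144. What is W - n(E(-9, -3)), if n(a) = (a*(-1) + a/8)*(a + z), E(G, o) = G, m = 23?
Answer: 9639/8 ≈ 1204.9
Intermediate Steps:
n(a) = -7*a*(-144 + a)/8 (n(a) = (a*(-1) + a/8)*(a - 144) = (-a + a*(⅛))*(-144 + a) = (-a + a/8)*(-144 + a) = (-7*a/8)*(-144 + a) = -7*a*(-144 + a)/8)
W = 0 (W = 0*(23 - 77) = 0*(-54) = 0)
W - n(E(-9, -3)) = 0 - 7*(-9)*(144 - 1*(-9))/8 = 0 - 7*(-9)*(144 + 9)/8 = 0 - 7*(-9)*153/8 = 0 - 1*(-9639/8) = 0 + 9639/8 = 9639/8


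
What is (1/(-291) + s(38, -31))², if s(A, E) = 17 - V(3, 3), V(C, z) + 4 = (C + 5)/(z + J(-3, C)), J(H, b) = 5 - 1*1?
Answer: 1635555364/4149369 ≈ 394.17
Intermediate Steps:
J(H, b) = 4 (J(H, b) = 5 - 1 = 4)
V(C, z) = -4 + (5 + C)/(4 + z) (V(C, z) = -4 + (C + 5)/(z + 4) = -4 + (5 + C)/(4 + z))
s(A, E) = 139/7 (s(A, E) = 17 - (-11 + 3 - 4*3)/(4 + 3) = 17 - (-11 + 3 - 12)/7 = 17 - (-20)/7 = 17 - 1*(-20/7) = 17 + 20/7 = 139/7)
(1/(-291) + s(38, -31))² = (1/(-291) + 139/7)² = (-1/291 + 139/7)² = (40442/2037)² = 1635555364/4149369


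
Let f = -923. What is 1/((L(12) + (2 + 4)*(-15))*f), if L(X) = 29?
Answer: 1/56303 ≈ 1.7761e-5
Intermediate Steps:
1/((L(12) + (2 + 4)*(-15))*f) = 1/((29 + (2 + 4)*(-15))*(-923)) = -1/923/(29 + 6*(-15)) = -1/923/(29 - 90) = -1/923/(-61) = -1/61*(-1/923) = 1/56303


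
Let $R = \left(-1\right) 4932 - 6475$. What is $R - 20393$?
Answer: $-31800$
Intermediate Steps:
$R = -11407$ ($R = -4932 - 6475 = -11407$)
$R - 20393 = -11407 - 20393 = -31800$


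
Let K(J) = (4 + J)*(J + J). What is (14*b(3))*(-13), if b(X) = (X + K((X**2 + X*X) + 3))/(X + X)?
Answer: -31941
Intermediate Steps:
K(J) = 2*J*(4 + J) (K(J) = (4 + J)*(2*J) = 2*J*(4 + J))
b(X) = (X + 2*(3 + 2*X**2)*(7 + 2*X**2))/(2*X) (b(X) = (X + 2*((X**2 + X*X) + 3)*(4 + ((X**2 + X*X) + 3)))/(X + X) = (X + 2*((X**2 + X**2) + 3)*(4 + ((X**2 + X**2) + 3)))/((2*X)) = (X + 2*(2*X**2 + 3)*(4 + (2*X**2 + 3)))*(1/(2*X)) = (X + 2*(3 + 2*X**2)*(4 + (3 + 2*X**2)))*(1/(2*X)) = (X + 2*(3 + 2*X**2)*(7 + 2*X**2))*(1/(2*X)) = (X + 2*(3 + 2*X**2)*(7 + 2*X**2))/(2*X))
(14*b(3))*(-13) = (14*(1/2 + 4*3**3 + 20*3 + 21/3))*(-13) = (14*(1/2 + 4*27 + 60 + 21*(1/3)))*(-13) = (14*(1/2 + 108 + 60 + 7))*(-13) = (14*(351/2))*(-13) = 2457*(-13) = -31941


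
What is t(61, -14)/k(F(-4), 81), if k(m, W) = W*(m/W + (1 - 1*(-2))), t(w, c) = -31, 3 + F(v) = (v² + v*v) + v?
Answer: -31/268 ≈ -0.11567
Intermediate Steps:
F(v) = -3 + v + 2*v² (F(v) = -3 + ((v² + v*v) + v) = -3 + ((v² + v²) + v) = -3 + (2*v² + v) = -3 + (v + 2*v²) = -3 + v + 2*v²)
k(m, W) = W*(3 + m/W) (k(m, W) = W*(m/W + (1 + 2)) = W*(m/W + 3) = W*(3 + m/W))
t(61, -14)/k(F(-4), 81) = -31/((-3 - 4 + 2*(-4)²) + 3*81) = -31/((-3 - 4 + 2*16) + 243) = -31/((-3 - 4 + 32) + 243) = -31/(25 + 243) = -31/268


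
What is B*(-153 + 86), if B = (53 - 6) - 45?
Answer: -134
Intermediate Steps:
B = 2 (B = 47 - 45 = 2)
B*(-153 + 86) = 2*(-153 + 86) = 2*(-67) = -134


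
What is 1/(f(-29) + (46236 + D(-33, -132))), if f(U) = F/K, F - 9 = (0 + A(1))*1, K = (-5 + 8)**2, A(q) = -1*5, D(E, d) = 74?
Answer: 9/416794 ≈ 2.1593e-5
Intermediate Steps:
A(q) = -5
K = 9 (K = 3**2 = 9)
F = 4 (F = 9 + (0 - 5)*1 = 9 - 5*1 = 9 - 5 = 4)
f(U) = 4/9
1/(f(-29) + (46236 + D(-33, -132))) = 1/(4/9 + (46236 + 74)) = 1/(4/9 + 46310) = 1/(416794/9) = 9/416794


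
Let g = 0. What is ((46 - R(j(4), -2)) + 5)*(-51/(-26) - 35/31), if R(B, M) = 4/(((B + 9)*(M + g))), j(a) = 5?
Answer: 120109/2821 ≈ 42.577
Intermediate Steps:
R(B, M) = 4/(M*(9 + B)) (R(B, M) = 4/(((B + 9)*(M + 0))) = 4/(((9 + B)*M)) = 4/((M*(9 + B))) = 4*(1/(M*(9 + B))) = 4/(M*(9 + B)))
((46 - R(j(4), -2)) + 5)*(-51/(-26) - 35/31) = ((46 - 4/((-2)*(9 + 5))) + 5)*(-51/(-26) - 35/31) = ((46 - 4*(-1)/(2*14)) + 5)*(-51*(-1/26) - 35*1/31) = ((46 - 4*(-1)/(2*14)) + 5)*(51/26 - 35/31) = ((46 - 1*(-⅐)) + 5)*(671/806) = ((46 + ⅐) + 5)*(671/806) = (323/7 + 5)*(671/806) = (358/7)*(671/806) = 120109/2821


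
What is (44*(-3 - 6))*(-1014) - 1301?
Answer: 400243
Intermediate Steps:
(44*(-3 - 6))*(-1014) - 1301 = (44*(-9))*(-1014) - 1301 = -396*(-1014) - 1301 = 401544 - 1301 = 400243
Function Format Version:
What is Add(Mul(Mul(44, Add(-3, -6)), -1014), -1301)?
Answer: 400243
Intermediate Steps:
Add(Mul(Mul(44, Add(-3, -6)), -1014), -1301) = Add(Mul(Mul(44, -9), -1014), -1301) = Add(Mul(-396, -1014), -1301) = Add(401544, -1301) = 400243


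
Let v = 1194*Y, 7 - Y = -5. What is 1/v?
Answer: 1/14328 ≈ 6.9793e-5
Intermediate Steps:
Y = 12 (Y = 7 - 1*(-5) = 7 + 5 = 12)
v = 14328 (v = 1194*12 = 14328)
1/v = 1/14328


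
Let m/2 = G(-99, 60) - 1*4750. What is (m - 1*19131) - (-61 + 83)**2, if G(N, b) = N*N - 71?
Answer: -9655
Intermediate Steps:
G(N, b) = -71 + N**2 (G(N, b) = N**2 - 71 = -71 + N**2)
m = 9960 (m = 2*((-71 + (-99)**2) - 1*4750) = 2*((-71 + 9801) - 4750) = 2*(9730 - 4750) = 2*4980 = 9960)
(m - 1*19131) - (-61 + 83)**2 = (9960 - 1*19131) - (-61 + 83)**2 = (9960 - 19131) - 1*22**2 = -9171 - 1*484 = -9171 - 484 = -9655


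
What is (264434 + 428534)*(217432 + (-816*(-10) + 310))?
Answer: 156542857136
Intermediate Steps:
(264434 + 428534)*(217432 + (-816*(-10) + 310)) = 692968*(217432 + (-102*(-80) + 310)) = 692968*(217432 + (8160 + 310)) = 692968*(217432 + 8470) = 692968*225902 = 156542857136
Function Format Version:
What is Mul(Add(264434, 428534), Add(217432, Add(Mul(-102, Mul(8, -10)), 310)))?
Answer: 156542857136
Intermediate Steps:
Mul(Add(264434, 428534), Add(217432, Add(Mul(-102, Mul(8, -10)), 310))) = Mul(692968, Add(217432, Add(Mul(-102, -80), 310))) = Mul(692968, Add(217432, Add(8160, 310))) = Mul(692968, Add(217432, 8470)) = Mul(692968, 225902) = 156542857136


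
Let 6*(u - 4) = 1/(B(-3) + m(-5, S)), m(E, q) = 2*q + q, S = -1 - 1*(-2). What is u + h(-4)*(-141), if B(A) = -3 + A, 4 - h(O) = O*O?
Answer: 30527/18 ≈ 1695.9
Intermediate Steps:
h(O) = 4 - O**2 (h(O) = 4 - O*O = 4 - O**2)
S = 1 (S = -1 + 2 = 1)
m(E, q) = 3*q
u = 71/18 (u = 4 + 1/(6*((-3 - 3) + 3*1)) = 4 + 1/(6*(-6 + 3)) = 4 + (1/6)/(-3) = 4 + (1/6)*(-1/3) = 4 - 1/18 = 71/18 ≈ 3.9444)
u + h(-4)*(-141) = 71/18 + (4 - 1*(-4)**2)*(-141) = 71/18 + (4 - 1*16)*(-141) = 71/18 + (4 - 16)*(-141) = 71/18 - 12*(-141) = 71/18 + 1692 = 30527/18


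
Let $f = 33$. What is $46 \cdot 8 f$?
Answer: $12144$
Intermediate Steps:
$46 \cdot 8 f = 46 \cdot 8 \cdot 33 = 368 \cdot 33 = 12144$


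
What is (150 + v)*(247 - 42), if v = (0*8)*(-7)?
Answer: 30750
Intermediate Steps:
v = 0 (v = 0*(-7) = 0)
(150 + v)*(247 - 42) = (150 + 0)*(247 - 42) = 150*205 = 30750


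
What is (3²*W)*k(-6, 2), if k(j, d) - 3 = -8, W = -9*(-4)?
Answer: -1620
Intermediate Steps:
W = 36
k(j, d) = -5 (k(j, d) = 3 - 8 = -5)
(3²*W)*k(-6, 2) = (3²*36)*(-5) = (9*36)*(-5) = 324*(-5) = -1620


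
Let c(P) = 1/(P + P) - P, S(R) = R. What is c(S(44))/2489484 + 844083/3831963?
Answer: 61634101770121/279828576928032 ≈ 0.22026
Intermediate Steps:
c(P) = 1/(2*P) - P
c(S(44))/2489484 + 844083/3831963 = ((1/2)/44 - 1*44)/2489484 + 844083/3831963 = ((1/2)*(1/44) - 44)*(1/2489484) + 844083*(1/3831963) = (1/88 - 44)*(1/2489484) + 281361/1277321 = -3871/88*1/2489484 + 281361/1277321 = -3871/219074592 + 281361/1277321 = 61634101770121/279828576928032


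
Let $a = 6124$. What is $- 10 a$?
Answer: $-61240$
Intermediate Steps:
$- 10 a = \left(-10\right) 6124 = -61240$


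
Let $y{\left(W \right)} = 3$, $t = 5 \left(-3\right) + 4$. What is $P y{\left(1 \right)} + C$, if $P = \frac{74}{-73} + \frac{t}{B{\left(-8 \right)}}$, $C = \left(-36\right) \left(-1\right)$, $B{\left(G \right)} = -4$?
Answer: $\frac{12033}{292} \approx 41.209$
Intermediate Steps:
$t = -11$ ($t = -15 + 4 = -11$)
$C = 36$
$P = \frac{507}{292}$ ($P = \frac{74}{-73} - \frac{11}{-4} = 74 \left(- \frac{1}{73}\right) - - \frac{11}{4} = - \frac{74}{73} + \frac{11}{4} = \frac{507}{292} \approx 1.7363$)
$P y{\left(1 \right)} + C = \frac{507}{292} \cdot 3 + 36 = \frac{1521}{292} + 36 = \frac{12033}{292}$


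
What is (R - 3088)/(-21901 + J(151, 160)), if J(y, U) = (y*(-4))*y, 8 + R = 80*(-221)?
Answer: 20776/113105 ≈ 0.18369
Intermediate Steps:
R = -17688 (R = -8 + 80*(-221) = -8 - 17680 = -17688)
J(y, U) = -4*y² (J(y, U) = (-4*y)*y = -4*y²)
(R - 3088)/(-21901 + J(151, 160)) = (-17688 - 3088)/(-21901 - 4*151²) = -20776/(-21901 - 4*22801) = -20776/(-21901 - 91204) = -20776/(-113105) = -20776*(-1/113105) = 20776/113105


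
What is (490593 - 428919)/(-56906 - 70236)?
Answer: -30837/63571 ≈ -0.48508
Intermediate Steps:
(490593 - 428919)/(-56906 - 70236) = 61674/(-127142) = 61674*(-1/127142) = -30837/63571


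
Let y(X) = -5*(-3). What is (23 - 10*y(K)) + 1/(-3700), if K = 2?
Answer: -469901/3700 ≈ -127.00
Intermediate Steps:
y(X) = 15
(23 - 10*y(K)) + 1/(-3700) = (23 - 10*15) + 1/(-3700) = (23 - 150) - 1/3700 = -127 - 1/3700 = -469901/3700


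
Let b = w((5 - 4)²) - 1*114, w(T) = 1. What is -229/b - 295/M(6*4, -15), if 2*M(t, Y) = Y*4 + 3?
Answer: 79723/6441 ≈ 12.377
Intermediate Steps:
M(t, Y) = 3/2 + 2*Y (M(t, Y) = (Y*4 + 3)/2 = (4*Y + 3)/2 = (3 + 4*Y)/2 = 3/2 + 2*Y)
b = -113 (b = 1 - 1*114 = 1 - 114 = -113)
-229/b - 295/M(6*4, -15) = -229/(-113) - 295/(3/2 + 2*(-15)) = -229*(-1/113) - 295/(3/2 - 30) = 229/113 - 295/(-57/2) = 229/113 - 295*(-2/57) = 229/113 + 590/57 = 79723/6441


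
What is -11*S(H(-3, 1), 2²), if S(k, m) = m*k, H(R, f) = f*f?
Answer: -44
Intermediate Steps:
H(R, f) = f²
S(k, m) = k*m
-11*S(H(-3, 1), 2²) = -11*1²*2² = -11*4 = -44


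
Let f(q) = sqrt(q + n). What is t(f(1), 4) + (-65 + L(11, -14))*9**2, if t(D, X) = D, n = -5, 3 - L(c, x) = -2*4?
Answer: -4374 + 2*I ≈ -4374.0 + 2.0*I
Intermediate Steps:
L(c, x) = 11 (L(c, x) = 3 - (-2)*4 = 3 - 1*(-8) = 3 + 8 = 11)
f(q) = sqrt(-5 + q) (f(q) = sqrt(q - 5) = sqrt(-5 + q))
t(f(1), 4) + (-65 + L(11, -14))*9**2 = sqrt(-5 + 1) + (-65 + 11)*9**2 = sqrt(-4) - 54*81 = 2*I - 4374 = -4374 + 2*I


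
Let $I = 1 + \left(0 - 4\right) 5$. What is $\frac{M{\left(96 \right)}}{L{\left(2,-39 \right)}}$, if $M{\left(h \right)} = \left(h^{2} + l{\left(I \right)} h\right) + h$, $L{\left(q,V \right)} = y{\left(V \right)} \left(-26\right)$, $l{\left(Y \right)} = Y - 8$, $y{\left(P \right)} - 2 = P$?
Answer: $\frac{3360}{481} \approx 6.9854$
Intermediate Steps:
$I = -19$ ($I = 1 - 20 = -19$)
$y{\left(P \right)} = 2 + P$
$l{\left(Y \right)} = -8 + Y$
$L{\left(q,V \right)} = -52 - 26 V$ ($L{\left(q,V \right)} = \left(2 + V\right) \left(-26\right) = -52 - 26 V$)
$M{\left(h \right)} = h^{2} - 26 h$ ($M{\left(h \right)} = \left(h^{2} + \left(-8 - 19\right) h\right) + h = \left(h^{2} - 27 h\right) + h = h^{2} - 26 h$)
$\frac{M{\left(96 \right)}}{L{\left(2,-39 \right)}} = \frac{96 \left(-26 + 96\right)}{-52 - -1014} = \frac{96 \cdot 70}{-52 + 1014} = \frac{6720}{962} = 6720 \cdot \frac{1}{962} = \frac{3360}{481}$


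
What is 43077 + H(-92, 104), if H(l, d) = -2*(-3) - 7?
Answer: 43076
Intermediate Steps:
H(l, d) = -1 (H(l, d) = 6 - 7 = -1)
43077 + H(-92, 104) = 43077 - 1 = 43076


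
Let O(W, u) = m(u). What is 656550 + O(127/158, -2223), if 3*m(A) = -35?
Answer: 1969615/3 ≈ 6.5654e+5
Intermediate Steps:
m(A) = -35/3 (m(A) = (⅓)*(-35) = -35/3)
O(W, u) = -35/3
656550 + O(127/158, -2223) = 656550 - 35/3 = 1969615/3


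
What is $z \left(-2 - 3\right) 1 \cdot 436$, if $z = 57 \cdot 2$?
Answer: $-248520$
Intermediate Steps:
$z = 114$
$z \left(-2 - 3\right) 1 \cdot 436 = 114 \left(-2 - 3\right) 1 \cdot 436 = 114 \left(-5\right) 1 \cdot 436 = 114 \left(\left(-5\right) 436\right) = 114 \left(-2180\right) = -248520$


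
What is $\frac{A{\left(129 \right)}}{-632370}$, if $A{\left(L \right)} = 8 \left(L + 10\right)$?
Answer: $- \frac{556}{316185} \approx -0.0017585$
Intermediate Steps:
$A{\left(L \right)} = 80 + 8 L$ ($A{\left(L \right)} = 8 \left(10 + L\right) = 80 + 8 L$)
$\frac{A{\left(129 \right)}}{-632370} = \frac{80 + 8 \cdot 129}{-632370} = \left(80 + 1032\right) \left(- \frac{1}{632370}\right) = 1112 \left(- \frac{1}{632370}\right) = - \frac{556}{316185}$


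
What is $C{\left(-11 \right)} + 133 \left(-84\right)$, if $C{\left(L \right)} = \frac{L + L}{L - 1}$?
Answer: $- \frac{67021}{6} \approx -11170.0$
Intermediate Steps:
$C{\left(L \right)} = \frac{2 L}{-1 + L}$
$C{\left(-11 \right)} + 133 \left(-84\right) = 2 \left(-11\right) \frac{1}{-1 - 11} + 133 \left(-84\right) = 2 \left(-11\right) \frac{1}{-12} - 11172 = 2 \left(-11\right) \left(- \frac{1}{12}\right) - 11172 = \frac{11}{6} - 11172 = - \frac{67021}{6}$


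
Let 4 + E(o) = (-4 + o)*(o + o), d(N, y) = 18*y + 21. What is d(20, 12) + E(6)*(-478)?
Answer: -9323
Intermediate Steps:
d(N, y) = 21 + 18*y
E(o) = -4 + 2*o*(-4 + o) (E(o) = -4 + (-4 + o)*(o + o) = -4 + (-4 + o)*(2*o) = -4 + 2*o*(-4 + o))
d(20, 12) + E(6)*(-478) = (21 + 18*12) + (-4 - 8*6 + 2*6**2)*(-478) = (21 + 216) + (-4 - 48 + 2*36)*(-478) = 237 + (-4 - 48 + 72)*(-478) = 237 + 20*(-478) = 237 - 9560 = -9323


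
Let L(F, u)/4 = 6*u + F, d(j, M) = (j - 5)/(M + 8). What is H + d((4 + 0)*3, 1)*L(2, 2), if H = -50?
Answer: -58/9 ≈ -6.4444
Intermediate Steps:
d(j, M) = (-5 + j)/(8 + M)
L(F, u) = 4*F + 24*u (L(F, u) = 4*(6*u + F) = 4*(F + 6*u) = 4*F + 24*u)
H + d((4 + 0)*3, 1)*L(2, 2) = -50 + ((-5 + (4 + 0)*3)/(8 + 1))*(4*2 + 24*2) = -50 + ((-5 + 4*3)/9)*(8 + 48) = -50 + ((-5 + 12)/9)*56 = -50 + ((⅑)*7)*56 = -50 + (7/9)*56 = -50 + 392/9 = -58/9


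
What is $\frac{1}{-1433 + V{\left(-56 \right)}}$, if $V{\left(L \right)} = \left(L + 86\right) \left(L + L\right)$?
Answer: $- \frac{1}{4793} \approx -0.00020864$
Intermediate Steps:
$V{\left(L \right)} = 2 L \left(86 + L\right)$ ($V{\left(L \right)} = \left(86 + L\right) 2 L = 2 L \left(86 + L\right)$)
$\frac{1}{-1433 + V{\left(-56 \right)}} = \frac{1}{-1433 + 2 \left(-56\right) \left(86 - 56\right)} = \frac{1}{-1433 + 2 \left(-56\right) 30} = \frac{1}{-1433 - 3360} = \frac{1}{-4793} = - \frac{1}{4793}$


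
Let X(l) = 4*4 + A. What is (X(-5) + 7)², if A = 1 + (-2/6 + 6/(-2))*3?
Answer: 196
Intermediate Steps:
A = -9 (A = 1 + (-2*⅙ + 6*(-½))*3 = 1 + (-⅓ - 3)*3 = 1 - 10/3*3 = 1 - 10 = -9)
X(l) = 7 (X(l) = 4*4 - 9 = 16 - 9 = 7)
(X(-5) + 7)² = (7 + 7)² = 14² = 196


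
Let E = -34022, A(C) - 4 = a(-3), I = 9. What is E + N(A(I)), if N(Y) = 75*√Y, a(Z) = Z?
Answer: -33947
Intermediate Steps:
A(C) = 1 (A(C) = 4 - 3 = 1)
E + N(A(I)) = -34022 + 75*√1 = -34022 + 75*1 = -34022 + 75 = -33947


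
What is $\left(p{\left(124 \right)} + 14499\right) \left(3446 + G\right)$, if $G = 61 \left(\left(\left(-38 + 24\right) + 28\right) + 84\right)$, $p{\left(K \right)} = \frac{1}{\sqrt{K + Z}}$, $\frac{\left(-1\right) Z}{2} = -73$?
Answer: $136638576 + \frac{4712 \sqrt{30}}{45} \approx 1.3664 \cdot 10^{8}$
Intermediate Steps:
$Z = 146$ ($Z = \left(-2\right) \left(-73\right) = 146$)
$p{\left(K \right)} = \frac{1}{\sqrt{146 + K}}$ ($p{\left(K \right)} = \frac{1}{\sqrt{K + 146}} = \frac{1}{\sqrt{146 + K}}$)
$G = 5978$ ($G = 61 \left(\left(-14 + 28\right) + 84\right) = 61 \left(14 + 84\right) = 61 \cdot 98 = 5978$)
$\left(p{\left(124 \right)} + 14499\right) \left(3446 + G\right) = \left(\frac{1}{\sqrt{146 + 124}} + 14499\right) \left(3446 + 5978\right) = \left(\frac{1}{\sqrt{270}} + 14499\right) 9424 = \left(\frac{\sqrt{30}}{90} + 14499\right) 9424 = \left(14499 + \frac{\sqrt{30}}{90}\right) 9424 = 136638576 + \frac{4712 \sqrt{30}}{45}$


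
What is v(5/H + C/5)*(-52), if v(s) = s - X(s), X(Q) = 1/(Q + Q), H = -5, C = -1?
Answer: 611/15 ≈ 40.733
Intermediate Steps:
X(Q) = 1/(2*Q)
v(s) = s - 1/(2*s)
v(5/H + C/5)*(-52) = ((5/(-5) - 1/5) - 1/(2*(5/(-5) - 1/5)))*(-52) = ((5*(-⅕) - 1*⅕) - 1/(2*(5*(-⅕) - 1*⅕)))*(-52) = ((-1 - ⅕) - 1/(2*(-1 - ⅕)))*(-52) = (-6/5 - 1/(2*(-6/5)))*(-52) = (-6/5 - ½*(-⅚))*(-52) = (-6/5 + 5/12)*(-52) = -47/60*(-52) = 611/15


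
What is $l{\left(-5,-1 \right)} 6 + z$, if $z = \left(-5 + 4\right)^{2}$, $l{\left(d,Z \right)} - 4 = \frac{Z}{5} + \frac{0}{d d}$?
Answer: $\frac{119}{5} \approx 23.8$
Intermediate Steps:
$l{\left(d,Z \right)} = 4 + \frac{Z}{5}$ ($l{\left(d,Z \right)} = 4 + \left(\frac{Z}{5} + \frac{0}{d d}\right) = 4 + \left(Z \frac{1}{5} + \frac{0}{d^{2}}\right) = 4 + \left(\frac{Z}{5} + \frac{0}{d^{2}}\right) = 4 + \left(\frac{Z}{5} + 0\right) = 4 + \frac{Z}{5}$)
$z = 1$ ($z = \left(-1\right)^{2} = 1$)
$l{\left(-5,-1 \right)} 6 + z = \left(4 + \frac{1}{5} \left(-1\right)\right) 6 + 1 = \left(4 - \frac{1}{5}\right) 6 + 1 = \frac{19}{5} \cdot 6 + 1 = \frac{114}{5} + 1 = \frac{119}{5}$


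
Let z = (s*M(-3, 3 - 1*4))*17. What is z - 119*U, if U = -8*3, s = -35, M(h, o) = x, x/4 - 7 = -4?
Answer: -4284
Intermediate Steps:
x = 12 (x = 28 + 4*(-4) = 28 - 16 = 12)
M(h, o) = 12
z = -7140 (z = -35*12*17 = -420*17 = -7140)
U = -24
z - 119*U = -7140 - 119*(-24) = -7140 + 2856 = -4284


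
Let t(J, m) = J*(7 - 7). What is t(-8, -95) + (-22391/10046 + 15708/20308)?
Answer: -74228465/51003542 ≈ -1.4554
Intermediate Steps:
t(J, m) = 0 (t(J, m) = J*0 = 0)
t(-8, -95) + (-22391/10046 + 15708/20308) = 0 + (-22391/10046 + 15708/20308) = 0 + (-22391*1/10046 + 15708*(1/20308)) = 0 + (-22391/10046 + 3927/5077) = 0 - 74228465/51003542 = -74228465/51003542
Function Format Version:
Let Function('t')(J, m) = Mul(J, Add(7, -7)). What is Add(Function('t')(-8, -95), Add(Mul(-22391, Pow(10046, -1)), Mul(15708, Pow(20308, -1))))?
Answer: Rational(-74228465, 51003542) ≈ -1.4554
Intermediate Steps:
Function('t')(J, m) = 0 (Function('t')(J, m) = Mul(J, 0) = 0)
Add(Function('t')(-8, -95), Add(Mul(-22391, Pow(10046, -1)), Mul(15708, Pow(20308, -1)))) = Add(0, Add(Mul(-22391, Pow(10046, -1)), Mul(15708, Pow(20308, -1)))) = Add(0, Add(Mul(-22391, Rational(1, 10046)), Mul(15708, Rational(1, 20308)))) = Add(0, Add(Rational(-22391, 10046), Rational(3927, 5077))) = Add(0, Rational(-74228465, 51003542)) = Rational(-74228465, 51003542)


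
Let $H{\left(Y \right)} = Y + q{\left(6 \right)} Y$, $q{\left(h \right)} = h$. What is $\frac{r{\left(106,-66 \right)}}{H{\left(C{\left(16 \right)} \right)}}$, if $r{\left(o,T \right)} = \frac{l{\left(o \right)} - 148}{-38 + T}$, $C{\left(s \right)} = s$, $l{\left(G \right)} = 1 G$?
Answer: $\frac{3}{832} \approx 0.0036058$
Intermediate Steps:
$l{\left(G \right)} = G$
$H{\left(Y \right)} = 7 Y$ ($H{\left(Y \right)} = Y + 6 Y = 7 Y$)
$r{\left(o,T \right)} = \frac{-148 + o}{-38 + T}$ ($r{\left(o,T \right)} = \frac{o - 148}{-38 + T} = \frac{-148 + o}{-38 + T}$)
$\frac{r{\left(106,-66 \right)}}{H{\left(C{\left(16 \right)} \right)}} = \frac{\frac{1}{-38 - 66} \left(-148 + 106\right)}{7 \cdot 16} = \frac{\frac{1}{-104} \left(-42\right)}{112} = \left(- \frac{1}{104}\right) \left(-42\right) \frac{1}{112} = \frac{21}{52} \cdot \frac{1}{112} = \frac{3}{832}$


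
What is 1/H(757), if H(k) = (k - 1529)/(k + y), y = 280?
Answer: -1037/772 ≈ -1.3433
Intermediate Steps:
H(k) = (-1529 + k)/(280 + k) (H(k) = (k - 1529)/(k + 280) = (-1529 + k)/(280 + k))
1/H(757) = 1/((-1529 + 757)/(280 + 757)) = 1/(-772/1037) = -1037/772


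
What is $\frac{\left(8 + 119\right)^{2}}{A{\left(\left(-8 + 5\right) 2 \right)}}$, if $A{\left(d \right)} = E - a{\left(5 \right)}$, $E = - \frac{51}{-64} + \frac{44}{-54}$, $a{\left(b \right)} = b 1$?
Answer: $- \frac{27870912}{8671} \approx -3214.3$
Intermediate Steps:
$a{\left(b \right)} = b$
$E = - \frac{31}{1728}$ ($E = \left(-51\right) \left(- \frac{1}{64}\right) + 44 \left(- \frac{1}{54}\right) = \frac{51}{64} - \frac{22}{27} = - \frac{31}{1728} \approx -0.01794$)
$A{\left(d \right)} = - \frac{8671}{1728}$ ($A{\left(d \right)} = - \frac{31}{1728} - 5 = - \frac{8671}{1728}$)
$\frac{\left(8 + 119\right)^{2}}{A{\left(\left(-8 + 5\right) 2 \right)}} = \frac{\left(8 + 119\right)^{2}}{- \frac{8671}{1728}} = 127^{2} \left(- \frac{1728}{8671}\right) = 16129 \left(- \frac{1728}{8671}\right) = - \frac{27870912}{8671}$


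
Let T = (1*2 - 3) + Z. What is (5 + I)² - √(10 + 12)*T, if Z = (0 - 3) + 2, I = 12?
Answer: 289 + 2*√22 ≈ 298.38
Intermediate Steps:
Z = -1 (Z = -3 + 2 = -1)
T = -2 (T = (1*2 - 3) - 1 = (2 - 3) - 1 = -1 - 1 = -2)
(5 + I)² - √(10 + 12)*T = (5 + 12)² - √(10 + 12)*(-2) = 17² - √22*(-2) = 289 - (-2)*√22 = 289 + 2*√22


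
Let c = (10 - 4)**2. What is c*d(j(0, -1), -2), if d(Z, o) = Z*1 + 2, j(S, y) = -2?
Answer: 0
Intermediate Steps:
c = 36 (c = 6**2 = 36)
d(Z, o) = 2 + Z (d(Z, o) = Z + 2 = 2 + Z)
c*d(j(0, -1), -2) = 36*(2 - 2) = 36*0 = 0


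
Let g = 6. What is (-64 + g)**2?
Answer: 3364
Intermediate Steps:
(-64 + g)**2 = (-64 + 6)**2 = (-58)**2 = 3364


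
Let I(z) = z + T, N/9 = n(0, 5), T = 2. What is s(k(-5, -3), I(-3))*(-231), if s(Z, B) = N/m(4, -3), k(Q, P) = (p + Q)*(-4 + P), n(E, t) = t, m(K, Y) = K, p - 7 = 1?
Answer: -10395/4 ≈ -2598.8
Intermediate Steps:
p = 8 (p = 7 + 1 = 8)
N = 45 (N = 9*5 = 45)
I(z) = 2 + z (I(z) = z + 2 = 2 + z)
k(Q, P) = (-4 + P)*(8 + Q) (k(Q, P) = (8 + Q)*(-4 + P) = (-4 + P)*(8 + Q))
s(Z, B) = 45/4
s(k(-5, -3), I(-3))*(-231) = (45/4)*(-231) = -10395/4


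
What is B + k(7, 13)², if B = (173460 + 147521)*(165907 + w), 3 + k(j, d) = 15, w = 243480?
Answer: 131405448791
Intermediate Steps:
k(j, d) = 12 (k(j, d) = -3 + 15 = 12)
B = 131405448647 (B = (173460 + 147521)*(165907 + 243480) = 320981*409387 = 131405448647)
B + k(7, 13)² = 131405448647 + 12² = 131405448647 + 144 = 131405448791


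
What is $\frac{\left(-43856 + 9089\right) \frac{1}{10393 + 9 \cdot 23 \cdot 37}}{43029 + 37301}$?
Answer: $- \frac{34767}{1450117160} \approx -2.3975 \cdot 10^{-5}$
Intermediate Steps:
$\frac{\left(-43856 + 9089\right) \frac{1}{10393 + 9 \cdot 23 \cdot 37}}{43029 + 37301} = \frac{\left(-34767\right) \frac{1}{10393 + 207 \cdot 37}}{80330} = - \frac{34767}{10393 + 7659} \cdot \frac{1}{80330} = - \frac{34767}{18052} \cdot \frac{1}{80330} = \left(-34767\right) \frac{1}{18052} \cdot \frac{1}{80330} = \left(- \frac{34767}{18052}\right) \frac{1}{80330} = - \frac{34767}{1450117160}$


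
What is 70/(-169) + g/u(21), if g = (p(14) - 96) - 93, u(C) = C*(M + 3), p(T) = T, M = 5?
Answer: -5905/4056 ≈ -1.4559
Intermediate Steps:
u(C) = 8*C (u(C) = C*(5 + 3) = C*8 = 8*C)
g = -175 (g = (14 - 96) - 93 = -82 - 93 = -175)
70/(-169) + g/u(21) = 70/(-169) - 175/(8*21) = 70*(-1/169) - 175/168 = -70/169 - 175*1/168 = -70/169 - 25/24 = -5905/4056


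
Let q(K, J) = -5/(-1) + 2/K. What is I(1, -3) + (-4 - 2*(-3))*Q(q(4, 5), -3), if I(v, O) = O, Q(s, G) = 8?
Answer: 13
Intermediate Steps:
q(K, J) = 5 + 2/K (q(K, J) = -5*(-1) + 2/K = 5 + 2/K)
I(1, -3) + (-4 - 2*(-3))*Q(q(4, 5), -3) = -3 + (-4 - 2*(-3))*8 = -3 + (-4 + 6)*8 = -3 + 2*8 = -3 + 16 = 13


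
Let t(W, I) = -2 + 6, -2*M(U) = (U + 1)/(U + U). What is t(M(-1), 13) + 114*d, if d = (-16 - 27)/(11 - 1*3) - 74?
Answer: -36179/4 ≈ -9044.8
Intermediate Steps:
M(U) = -(1 + U)/(4*U) (M(U) = -(U + 1)/(2*(U + U)) = -(1 + U)/(2*(2*U)) = -(1 + U)*1/(2*U)/2 = -(1 + U)/(4*U))
d = -635/8 (d = -43/(11 - 3) - 74 = -43/8 - 74 = -635/8 ≈ -79.375)
t(W, I) = 4
t(M(-1), 13) + 114*d = 4 + 114*(-635/8) = 4 - 36195/4 = -36179/4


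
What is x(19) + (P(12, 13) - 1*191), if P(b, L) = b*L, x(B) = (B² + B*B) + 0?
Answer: 687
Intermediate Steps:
x(B) = 2*B² (x(B) = (B² + B²) + 0 = 2*B² + 0 = 2*B²)
P(b, L) = L*b
x(19) + (P(12, 13) - 1*191) = 2*19² + (13*12 - 1*191) = 2*361 + (156 - 191) = 722 - 35 = 687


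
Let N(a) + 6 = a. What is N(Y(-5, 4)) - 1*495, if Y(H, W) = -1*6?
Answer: -507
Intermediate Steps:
Y(H, W) = -6
N(a) = -6 + a
N(Y(-5, 4)) - 1*495 = (-6 - 6) - 1*495 = -12 - 495 = -507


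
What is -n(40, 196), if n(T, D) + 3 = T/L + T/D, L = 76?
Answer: 2113/931 ≈ 2.2696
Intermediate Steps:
n(T, D) = -3 + T/76 + T/D (n(T, D) = -3 + (T/76 + T/D) = -3 + T/76 + T/D)
-n(40, 196) = -(-3 + (1/76)*40 + 40/196) = -(-3 + 10/19 + 40*(1/196)) = -(-3 + 10/19 + 10/49) = -1*(-2113/931) = 2113/931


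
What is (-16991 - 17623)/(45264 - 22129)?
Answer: -34614/23135 ≈ -1.4962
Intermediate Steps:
(-16991 - 17623)/(45264 - 22129) = -34614/23135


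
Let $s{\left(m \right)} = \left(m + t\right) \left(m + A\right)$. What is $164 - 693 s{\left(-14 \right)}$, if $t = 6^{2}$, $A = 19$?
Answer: $-76066$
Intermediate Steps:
$t = 36$
$s{\left(m \right)} = \left(19 + m\right) \left(36 + m\right)$ ($s{\left(m \right)} = \left(m + 36\right) \left(m + 19\right) = \left(36 + m\right) \left(19 + m\right) = \left(19 + m\right) \left(36 + m\right)$)
$164 - 693 s{\left(-14 \right)} = 164 - 693 \left(684 + \left(-14\right)^{2} + 55 \left(-14\right)\right) = 164 - 693 \left(684 + 196 - 770\right) = 164 - 76230 = -76066$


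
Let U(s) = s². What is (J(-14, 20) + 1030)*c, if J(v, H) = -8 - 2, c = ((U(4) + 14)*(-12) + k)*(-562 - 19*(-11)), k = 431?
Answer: -25564260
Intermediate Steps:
c = -25063 (c = ((4² + 14)*(-12) + 431)*(-562 - 19*(-11)) = ((16 + 14)*(-12) + 431)*(-562 + 209) = (30*(-12) + 431)*(-353) = (-360 + 431)*(-353) = 71*(-353) = -25063)
J(v, H) = -10
(J(-14, 20) + 1030)*c = (-10 + 1030)*(-25063) = 1020*(-25063) = -25564260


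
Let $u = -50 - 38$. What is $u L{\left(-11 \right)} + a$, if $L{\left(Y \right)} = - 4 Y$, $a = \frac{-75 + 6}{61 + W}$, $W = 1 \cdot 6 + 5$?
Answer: $- \frac{92951}{24} \approx -3873.0$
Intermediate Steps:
$u = -88$
$W = 11$ ($W = 6 + 5 = 11$)
$a = - \frac{23}{24}$ ($a = \frac{-75 + 6}{61 + 11} = - \frac{69}{72} = \left(-69\right) \frac{1}{72} = - \frac{23}{24} \approx -0.95833$)
$u L{\left(-11 \right)} + a = - 88 \left(\left(-4\right) \left(-11\right)\right) - \frac{23}{24} = \left(-88\right) 44 - \frac{23}{24} = -3872 - \frac{23}{24} = - \frac{92951}{24}$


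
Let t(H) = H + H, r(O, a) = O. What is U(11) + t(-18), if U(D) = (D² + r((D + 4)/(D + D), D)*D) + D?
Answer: 207/2 ≈ 103.50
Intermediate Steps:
t(H) = 2*H
U(D) = 2 + D² + 3*D/2 (U(D) = (D² + ((D + 4)/(D + D))*D) + D = (D² + ((4 + D)/((2*D)))*D) + D = (D² + ((4 + D)*(1/(2*D)))*D) + D = (D² + ((4 + D)/(2*D))*D) + D = (D² + (2 + D/2)) + D = (2 + D² + D/2) + D = 2 + D² + 3*D/2)
U(11) + t(-18) = (2 + 11² + (3/2)*11) + 2*(-18) = (2 + 121 + 33/2) - 36 = 279/2 - 36 = 207/2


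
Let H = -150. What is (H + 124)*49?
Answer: -1274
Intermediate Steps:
(H + 124)*49 = (-150 + 124)*49 = -26*49 = -1274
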